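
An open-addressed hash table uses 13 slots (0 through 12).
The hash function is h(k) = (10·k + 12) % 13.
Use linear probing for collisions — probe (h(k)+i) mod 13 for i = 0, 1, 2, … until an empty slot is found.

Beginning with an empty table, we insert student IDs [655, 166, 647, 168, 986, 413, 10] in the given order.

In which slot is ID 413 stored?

655: h=10 → slot 10
166: h=8 → slot 8
647: h=8, probe 8,9 → slot 9
168: h=2 → slot 2
986: h=5 → slot 5
413: h=8, probe 8,9,10,11 → slot 11
10: h=8, probe 8,9,10,11,12 → slot 12
Table: [., ., 168, ., ., 986, ., ., 166, 647, 655, 413, 10]

11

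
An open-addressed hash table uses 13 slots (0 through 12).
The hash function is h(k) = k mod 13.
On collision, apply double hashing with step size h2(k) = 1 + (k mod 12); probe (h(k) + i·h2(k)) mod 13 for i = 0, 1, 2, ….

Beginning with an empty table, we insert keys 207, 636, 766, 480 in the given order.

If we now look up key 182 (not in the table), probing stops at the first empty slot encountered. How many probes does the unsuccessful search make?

2

207 hashes to 12; slot 12 is free -> place at 12.
636 hashes to 12, h2=1; 12 taken -> place at 0.
766 hashes to 12, h2=11; 12 taken -> place at 10.
480 hashes to 12, h2=1; 12,0 taken -> place at 1.
Table: [636, 480, —, —, —, —, —, —, —, —, 766, —, 207]
Lookup 182: h=0, h2=3, probe 0,3 → slot 3 empty, not found.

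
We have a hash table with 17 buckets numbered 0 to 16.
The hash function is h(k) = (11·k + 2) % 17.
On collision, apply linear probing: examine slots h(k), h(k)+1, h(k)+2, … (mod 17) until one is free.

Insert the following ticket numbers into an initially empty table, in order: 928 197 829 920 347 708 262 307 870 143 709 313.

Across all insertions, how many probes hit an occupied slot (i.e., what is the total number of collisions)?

928 hashes to 10; slot 10 is free => place at 10.
197 hashes to 10; 10 taken => place at 11.
829 hashes to 9; slot 9 is free => place at 9.
920 hashes to 7; slot 7 is free => place at 7.
347 hashes to 11; 11 taken => place at 12.
708 hashes to 4; slot 4 is free => place at 4.
262 hashes to 11; 11,12 taken => place at 13.
307 hashes to 13; 13 taken => place at 14.
870 hashes to 1; slot 1 is free => place at 1.
143 hashes to 11; 11,12,13,14 taken => place at 15.
709 hashes to 15; 15 taken => place at 16.
313 hashes to 11; 11,12,13,14,15,16 taken => place at 0.
Table: [313, 870, _, _, 708, _, _, 920, _, 829, 928, 197, 347, 262, 307, 143, 709]

16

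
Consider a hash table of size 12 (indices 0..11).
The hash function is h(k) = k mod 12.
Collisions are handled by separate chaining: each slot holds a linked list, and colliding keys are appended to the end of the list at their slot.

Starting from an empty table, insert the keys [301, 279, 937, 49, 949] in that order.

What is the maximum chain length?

301 -> bucket 1
279 -> bucket 3
937 -> bucket 1 (collision)
49 -> bucket 1 (collision)
949 -> bucket 1 (collision)
Final buckets:
0: _
1: 301 -> 937 -> 49 -> 949
2: _
3: 279
4: _
5: _
6: _
7: _
8: _
9: _
10: _
11: _

4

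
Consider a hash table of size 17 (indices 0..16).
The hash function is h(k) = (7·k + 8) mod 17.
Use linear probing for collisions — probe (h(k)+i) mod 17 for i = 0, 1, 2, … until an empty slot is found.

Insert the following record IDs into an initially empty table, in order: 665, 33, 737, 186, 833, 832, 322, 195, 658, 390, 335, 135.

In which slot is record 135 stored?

665: h=5 -> slot 5
33: h=1 -> slot 1
737: h=16 -> slot 16
186: h=1, probe 1,2 -> slot 2
833: h=8 -> slot 8
832: h=1, probe 1,2,3 -> slot 3
322: h=1, probe 1,2,3,4 -> slot 4
195: h=13 -> slot 13
658: h=7 -> slot 7
390: h=1, probe 1,2,3,4,5,6 -> slot 6
335: h=7, probe 7,8,9 -> slot 9
135: h=1, probe 1,2,3,4,5,6,7,8,9,10 -> slot 10
Table: [_, 33, 186, 832, 322, 665, 390, 658, 833, 335, 135, _, _, 195, _, _, 737]

10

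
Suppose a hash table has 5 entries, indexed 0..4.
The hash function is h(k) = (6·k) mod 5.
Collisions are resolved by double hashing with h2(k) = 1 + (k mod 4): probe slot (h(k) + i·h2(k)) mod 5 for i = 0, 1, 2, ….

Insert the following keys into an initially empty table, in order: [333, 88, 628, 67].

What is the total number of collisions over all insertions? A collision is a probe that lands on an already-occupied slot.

3

333 hashes to 3; slot 3 is free -> place at 3.
88 hashes to 3, h2=1; 3 taken -> place at 4.
628 hashes to 3, h2=1; 3,4 taken -> place at 0.
67 hashes to 2; slot 2 is free -> place at 2.
Table: [628, ., 67, 333, 88]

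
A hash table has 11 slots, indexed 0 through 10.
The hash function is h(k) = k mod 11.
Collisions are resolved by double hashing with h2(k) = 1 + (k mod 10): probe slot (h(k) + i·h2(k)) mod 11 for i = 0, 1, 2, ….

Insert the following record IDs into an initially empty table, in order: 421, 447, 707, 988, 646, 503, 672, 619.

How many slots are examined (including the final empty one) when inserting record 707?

Insert 421: h=3, slot 3 empty => index 3.
Insert 447: h=7, slot 7 empty => index 7.
Insert 707: h=3, h2=8, slot 3 occupied => index 0.
Insert 988: h=9, slot 9 empty => index 9.
Insert 646: h=8, slot 8 empty => index 8.
Insert 503: h=8, h2=4, slot 8 occupied => index 1.
Insert 672: h=1, h2=3, slot 1 occupied => index 4.
Insert 619: h=3, h2=10, slot 3 occupied => index 2.
Table: [707, 503, 619, 421, 672, —, —, 447, 646, 988, —]

2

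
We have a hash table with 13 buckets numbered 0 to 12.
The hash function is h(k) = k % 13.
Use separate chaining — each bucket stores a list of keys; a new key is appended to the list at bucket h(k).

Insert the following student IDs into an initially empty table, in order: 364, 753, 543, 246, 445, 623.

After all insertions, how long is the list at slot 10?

364 -> bucket 0
753 -> bucket 12
543 -> bucket 10
246 -> bucket 12 (collision)
445 -> bucket 3
623 -> bucket 12 (collision)
Final buckets:
0: 364
1: _
2: _
3: 445
4: _
5: _
6: _
7: _
8: _
9: _
10: 543
11: _
12: 753 -> 246 -> 623

1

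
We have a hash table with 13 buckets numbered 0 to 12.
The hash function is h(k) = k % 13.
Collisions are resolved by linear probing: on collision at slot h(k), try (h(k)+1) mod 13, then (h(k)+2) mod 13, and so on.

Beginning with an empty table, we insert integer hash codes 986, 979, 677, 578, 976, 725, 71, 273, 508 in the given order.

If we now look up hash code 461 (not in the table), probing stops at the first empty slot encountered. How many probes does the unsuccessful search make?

3

986 hashes to 11; slot 11 is free => place at 11.
979 hashes to 4; slot 4 is free => place at 4.
677 hashes to 1; slot 1 is free => place at 1.
578 hashes to 6; slot 6 is free => place at 6.
976 hashes to 1; 1 taken => place at 2.
725 hashes to 10; slot 10 is free => place at 10.
71 hashes to 6; 6 taken => place at 7.
273 hashes to 0; slot 0 is free => place at 0.
508 hashes to 1; 1,2 taken => place at 3.
Table: [273, 677, 976, 508, 979, ∅, 578, 71, ∅, ∅, 725, 986, ∅]
Lookup 461: h=6, probe 6,7,8 → slot 8 empty, not found.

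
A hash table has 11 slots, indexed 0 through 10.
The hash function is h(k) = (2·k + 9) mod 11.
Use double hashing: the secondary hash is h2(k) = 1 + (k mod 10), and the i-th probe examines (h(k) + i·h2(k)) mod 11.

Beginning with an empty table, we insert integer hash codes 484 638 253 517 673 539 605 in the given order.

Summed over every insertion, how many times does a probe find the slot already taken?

7

Insert 484: h=9, slot 9 empty -> index 9.
Insert 638: h=9, h2=9, slot 9 occupied -> index 7.
Insert 253: h=9, h2=4, slot 9 occupied -> index 2.
Insert 517: h=9, h2=8, slot 9 occupied -> index 6.
Insert 673: h=2, h2=4, slots 2,6 occupied -> index 10.
Insert 539: h=9, h2=10, slot 9 occupied -> index 8.
Insert 605: h=9, h2=6, slot 9 occupied -> index 4.
Table: [_, _, 253, _, 605, _, 517, 638, 539, 484, 673]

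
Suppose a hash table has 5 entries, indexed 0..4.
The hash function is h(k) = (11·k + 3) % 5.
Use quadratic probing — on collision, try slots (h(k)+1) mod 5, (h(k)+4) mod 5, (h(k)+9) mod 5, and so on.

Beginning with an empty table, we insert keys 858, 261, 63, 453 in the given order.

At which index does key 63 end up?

2

Insert 858: h=1, slot 1 empty => index 1.
Insert 261: h=4, slot 4 empty => index 4.
Insert 63: h=1, slot 1 occupied => index 2.
Insert 453: h=1, slots 1,2 occupied => index 0.
Table: [453, 858, 63, ., 261]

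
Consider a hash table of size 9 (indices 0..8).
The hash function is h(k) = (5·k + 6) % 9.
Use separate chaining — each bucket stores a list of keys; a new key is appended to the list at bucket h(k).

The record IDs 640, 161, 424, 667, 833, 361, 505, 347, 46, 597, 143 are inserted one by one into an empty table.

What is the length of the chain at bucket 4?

2

Insert 640: h=2, bucket 2 empty -> new chain.
Insert 161: h=1, bucket 1 empty -> new chain.
Insert 424: h=2, bucket 2 nonempty -> append to chain.
Insert 667: h=2, bucket 2 nonempty -> append to chain.
Insert 833: h=4, bucket 4 empty -> new chain.
Insert 361: h=2, bucket 2 nonempty -> append to chain.
Insert 505: h=2, bucket 2 nonempty -> append to chain.
Insert 347: h=4, bucket 4 nonempty -> append to chain.
Insert 46: h=2, bucket 2 nonempty -> append to chain.
Insert 597: h=3, bucket 3 empty -> new chain.
Insert 143: h=1, bucket 1 nonempty -> append to chain.
Final buckets:
0: ∅
1: 161 -> 143
2: 640 -> 424 -> 667 -> 361 -> 505 -> 46
3: 597
4: 833 -> 347
5: ∅
6: ∅
7: ∅
8: ∅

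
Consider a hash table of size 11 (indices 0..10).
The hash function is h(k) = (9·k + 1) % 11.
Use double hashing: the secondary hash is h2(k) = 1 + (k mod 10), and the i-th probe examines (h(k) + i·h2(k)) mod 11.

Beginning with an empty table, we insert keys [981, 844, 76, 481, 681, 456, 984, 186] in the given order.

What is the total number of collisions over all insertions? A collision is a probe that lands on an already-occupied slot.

5

981: h=8 → slot 8
844: h=7 → slot 7
76: h=3 → slot 3
481: h=7, h2=2, probe 7,9 → slot 9
681: h=3, h2=2, probe 3,5 → slot 5
456: h=2 → slot 2
984: h=2, h2=5, probe 2,7,1 → slot 1
186: h=3, h2=7, probe 3,10 → slot 10
Table: [., 984, 456, 76, ., 681, ., 844, 981, 481, 186]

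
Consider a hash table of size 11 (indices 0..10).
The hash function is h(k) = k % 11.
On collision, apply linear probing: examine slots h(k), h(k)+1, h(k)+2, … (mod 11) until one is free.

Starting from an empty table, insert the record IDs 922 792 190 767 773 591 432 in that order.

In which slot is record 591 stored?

922: h=9 -> slot 9
792: h=0 -> slot 0
190: h=3 -> slot 3
767: h=8 -> slot 8
773: h=3, probe 3,4 -> slot 4
591: h=8, probe 8,9,10 -> slot 10
432: h=3, probe 3,4,5 -> slot 5
Table: [792, -, -, 190, 773, 432, -, -, 767, 922, 591]

10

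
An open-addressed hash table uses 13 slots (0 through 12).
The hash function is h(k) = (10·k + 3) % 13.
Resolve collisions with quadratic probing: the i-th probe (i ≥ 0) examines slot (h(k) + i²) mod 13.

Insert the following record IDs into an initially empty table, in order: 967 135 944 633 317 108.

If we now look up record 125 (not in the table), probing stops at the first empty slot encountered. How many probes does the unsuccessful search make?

2

967: h=1 → slot 1
135: h=1, probe 1,2 → slot 2
944: h=5 → slot 5
633: h=2, probe 2,3 → slot 3
317: h=1, probe 1,2,5,10 → slot 10
108: h=4 → slot 4
Table: [_, 967, 135, 633, 108, 944, _, _, _, _, 317, _, _]
Lookup 125: h=5, probe 5,6 → slot 6 empty, not found.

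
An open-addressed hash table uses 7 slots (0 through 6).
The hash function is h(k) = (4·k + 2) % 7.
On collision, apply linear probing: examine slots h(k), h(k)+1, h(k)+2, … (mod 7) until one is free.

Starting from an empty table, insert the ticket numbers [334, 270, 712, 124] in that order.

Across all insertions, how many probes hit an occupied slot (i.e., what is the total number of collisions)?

3

334 hashes to 1; slot 1 is free -> place at 1.
270 hashes to 4; slot 4 is free -> place at 4.
712 hashes to 1; 1 taken -> place at 2.
124 hashes to 1; 1,2 taken -> place at 3.
Table: [_, 334, 712, 124, 270, _, _]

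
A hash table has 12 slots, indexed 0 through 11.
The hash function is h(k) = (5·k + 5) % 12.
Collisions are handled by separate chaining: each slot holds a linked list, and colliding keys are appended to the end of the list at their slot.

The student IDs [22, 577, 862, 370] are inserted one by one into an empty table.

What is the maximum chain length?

Insert 22: h=7, bucket 7 empty -> new chain.
Insert 577: h=10, bucket 10 empty -> new chain.
Insert 862: h=7, bucket 7 nonempty -> append to chain.
Insert 370: h=7, bucket 7 nonempty -> append to chain.
Final buckets:
0: _
1: _
2: _
3: _
4: _
5: _
6: _
7: 22 -> 862 -> 370
8: _
9: _
10: 577
11: _

3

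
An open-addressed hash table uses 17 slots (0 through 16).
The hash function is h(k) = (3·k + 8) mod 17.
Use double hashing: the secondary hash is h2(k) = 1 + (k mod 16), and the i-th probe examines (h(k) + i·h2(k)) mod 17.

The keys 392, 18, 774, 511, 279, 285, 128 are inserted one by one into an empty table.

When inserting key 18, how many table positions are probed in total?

2

392 hashes to 11; slot 11 is free → place at 11.
18 hashes to 11, h2=3; 11 taken → place at 14.
774 hashes to 1; slot 1 is free → place at 1.
511 hashes to 11, h2=16; 11 taken → place at 10.
279 hashes to 12; slot 12 is free → place at 12.
285 hashes to 13; slot 13 is free → place at 13.
128 hashes to 1, h2=1; 1 taken → place at 2.
Table: [., 774, 128, ., ., ., ., ., ., ., 511, 392, 279, 285, 18, ., .]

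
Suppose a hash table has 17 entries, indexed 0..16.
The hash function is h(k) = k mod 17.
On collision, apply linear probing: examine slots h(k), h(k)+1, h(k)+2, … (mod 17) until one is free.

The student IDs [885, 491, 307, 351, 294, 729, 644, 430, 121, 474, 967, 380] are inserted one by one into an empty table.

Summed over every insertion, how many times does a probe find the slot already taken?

23

885: h=1 => slot 1
491: h=15 => slot 15
307: h=1, probe 1,2 => slot 2
351: h=11 => slot 11
294: h=5 => slot 5
729: h=15, probe 15,16 => slot 16
644: h=15, probe 15,16,0 => slot 0
430: h=5, probe 5,6 => slot 6
121: h=2, probe 2,3 => slot 3
474: h=15, probe 15,16,0,1,2,3,4 => slot 4
967: h=15, probe 15,16,0,1,2,3,4,5,6,7 => slot 7
380: h=6, probe 6,7,8 => slot 8
Table: [644, 885, 307, 121, 474, 294, 430, 967, 380, _, _, 351, _, _, _, 491, 729]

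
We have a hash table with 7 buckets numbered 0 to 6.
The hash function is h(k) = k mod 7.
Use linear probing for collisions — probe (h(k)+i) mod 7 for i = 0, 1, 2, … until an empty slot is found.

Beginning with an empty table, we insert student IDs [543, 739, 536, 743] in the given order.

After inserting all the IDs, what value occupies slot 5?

543 hashes to 4; slot 4 is free → place at 4.
739 hashes to 4; 4 taken → place at 5.
536 hashes to 4; 4,5 taken → place at 6.
743 hashes to 1; slot 1 is free → place at 1.
Table: [∅, 743, ∅, ∅, 543, 739, 536]

739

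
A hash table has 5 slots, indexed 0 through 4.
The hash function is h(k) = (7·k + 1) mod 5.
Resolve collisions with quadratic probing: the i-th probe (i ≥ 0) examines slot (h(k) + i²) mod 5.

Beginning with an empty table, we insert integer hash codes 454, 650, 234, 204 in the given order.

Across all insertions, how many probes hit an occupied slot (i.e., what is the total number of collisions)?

3

454 hashes to 4; slot 4 is free => place at 4.
650 hashes to 1; slot 1 is free => place at 1.
234 hashes to 4; 4 taken => place at 0.
204 hashes to 4; 4,0 taken => place at 3.
Table: [234, 650, _, 204, 454]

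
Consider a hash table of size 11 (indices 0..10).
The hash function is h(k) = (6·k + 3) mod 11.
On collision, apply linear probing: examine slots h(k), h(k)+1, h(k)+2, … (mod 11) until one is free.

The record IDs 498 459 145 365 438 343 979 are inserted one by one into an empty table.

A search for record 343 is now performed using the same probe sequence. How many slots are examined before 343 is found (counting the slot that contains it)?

498 hashes to 10; slot 10 is free => place at 10.
459 hashes to 7; slot 7 is free => place at 7.
145 hashes to 4; slot 4 is free => place at 4.
365 hashes to 4; 4 taken => place at 5.
438 hashes to 2; slot 2 is free => place at 2.
343 hashes to 4; 4,5 taken => place at 6.
979 hashes to 3; slot 3 is free => place at 3.
Table: [∅, ∅, 438, 979, 145, 365, 343, 459, ∅, ∅, 498]
Lookup 343: h=4, probe 4,5,6 → found at 6.

3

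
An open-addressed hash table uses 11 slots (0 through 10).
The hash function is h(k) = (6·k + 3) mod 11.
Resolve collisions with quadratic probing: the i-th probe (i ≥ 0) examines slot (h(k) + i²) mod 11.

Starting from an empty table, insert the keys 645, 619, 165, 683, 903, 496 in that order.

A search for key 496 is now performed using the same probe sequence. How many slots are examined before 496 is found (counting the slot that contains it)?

4

645 hashes to 1; slot 1 is free → place at 1.
619 hashes to 10; slot 10 is free → place at 10.
165 hashes to 3; slot 3 is free → place at 3.
683 hashes to 9; slot 9 is free → place at 9.
903 hashes to 9; 9,10 taken → place at 2.
496 hashes to 9; 9,10,2 taken → place at 7.
Table: [_, 645, 903, 165, _, _, _, 496, _, 683, 619]
Lookup 496: h=9, probe 9,10,2,7 → found at 7.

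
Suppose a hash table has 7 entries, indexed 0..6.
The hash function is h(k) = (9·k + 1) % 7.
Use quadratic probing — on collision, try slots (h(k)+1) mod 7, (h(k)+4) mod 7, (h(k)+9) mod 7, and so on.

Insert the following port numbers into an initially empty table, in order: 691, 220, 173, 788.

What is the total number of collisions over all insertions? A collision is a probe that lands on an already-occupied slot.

1

Insert 691: h=4, slot 4 empty → index 4.
Insert 220: h=0, slot 0 empty → index 0.
Insert 173: h=4, slot 4 occupied → index 5.
Insert 788: h=2, slot 2 empty → index 2.
Table: [220, ∅, 788, ∅, 691, 173, ∅]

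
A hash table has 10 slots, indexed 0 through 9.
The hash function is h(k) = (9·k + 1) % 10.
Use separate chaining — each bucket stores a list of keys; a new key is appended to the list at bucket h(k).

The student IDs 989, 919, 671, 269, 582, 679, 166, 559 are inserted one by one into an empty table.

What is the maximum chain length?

Insert 989: h=2, bucket 2 empty -> new chain.
Insert 919: h=2, bucket 2 nonempty -> append to chain.
Insert 671: h=0, bucket 0 empty -> new chain.
Insert 269: h=2, bucket 2 nonempty -> append to chain.
Insert 582: h=9, bucket 9 empty -> new chain.
Insert 679: h=2, bucket 2 nonempty -> append to chain.
Insert 166: h=5, bucket 5 empty -> new chain.
Insert 559: h=2, bucket 2 nonempty -> append to chain.
Final buckets:
0: 671
1: ∅
2: 989 -> 919 -> 269 -> 679 -> 559
3: ∅
4: ∅
5: 166
6: ∅
7: ∅
8: ∅
9: 582

5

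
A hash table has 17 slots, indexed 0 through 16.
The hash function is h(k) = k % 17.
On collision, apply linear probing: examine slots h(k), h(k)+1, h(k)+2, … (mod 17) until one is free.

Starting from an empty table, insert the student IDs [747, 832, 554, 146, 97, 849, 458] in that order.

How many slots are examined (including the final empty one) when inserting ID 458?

Insert 747: h=16, slot 16 empty → index 16.
Insert 832: h=16, slot 16 occupied → index 0.
Insert 554: h=10, slot 10 empty → index 10.
Insert 146: h=10, slot 10 occupied → index 11.
Insert 97: h=12, slot 12 empty → index 12.
Insert 849: h=16, slots 16,0 occupied → index 1.
Insert 458: h=16, slots 16,0,1 occupied → index 2.
Table: [832, 849, 458, _, _, _, _, _, _, _, 554, 146, 97, _, _, _, 747]

4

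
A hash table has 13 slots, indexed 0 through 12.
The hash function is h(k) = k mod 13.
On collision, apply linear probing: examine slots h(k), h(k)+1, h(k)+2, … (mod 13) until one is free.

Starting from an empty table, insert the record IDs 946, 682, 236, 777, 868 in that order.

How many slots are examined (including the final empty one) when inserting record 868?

3

Insert 946: h=10, slot 10 empty => index 10.
Insert 682: h=6, slot 6 empty => index 6.
Insert 236: h=2, slot 2 empty => index 2.
Insert 777: h=10, slot 10 occupied => index 11.
Insert 868: h=10, slots 10,11 occupied => index 12.
Table: [∅, ∅, 236, ∅, ∅, ∅, 682, ∅, ∅, ∅, 946, 777, 868]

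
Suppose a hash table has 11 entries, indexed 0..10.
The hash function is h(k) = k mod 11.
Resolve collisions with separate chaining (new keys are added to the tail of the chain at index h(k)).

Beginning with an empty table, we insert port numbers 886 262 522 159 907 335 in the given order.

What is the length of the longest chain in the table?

4

Insert 886: h=6, bucket 6 empty → new chain.
Insert 262: h=9, bucket 9 empty → new chain.
Insert 522: h=5, bucket 5 empty → new chain.
Insert 159: h=5, bucket 5 nonempty → append to chain.
Insert 907: h=5, bucket 5 nonempty → append to chain.
Insert 335: h=5, bucket 5 nonempty → append to chain.
Final buckets:
0: ∅
1: ∅
2: ∅
3: ∅
4: ∅
5: 522 -> 159 -> 907 -> 335
6: 886
7: ∅
8: ∅
9: 262
10: ∅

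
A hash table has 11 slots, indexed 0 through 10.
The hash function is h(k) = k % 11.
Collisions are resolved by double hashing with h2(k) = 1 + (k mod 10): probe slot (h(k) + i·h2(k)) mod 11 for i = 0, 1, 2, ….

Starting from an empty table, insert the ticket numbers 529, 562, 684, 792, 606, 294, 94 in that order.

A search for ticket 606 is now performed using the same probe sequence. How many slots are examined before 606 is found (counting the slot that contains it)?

529: h=1 → slot 1
562: h=1, h2=3, probe 1,4 → slot 4
684: h=2 → slot 2
792: h=0 → slot 0
606: h=1, h2=7, probe 1,8 → slot 8
294: h=8, h2=5, probe 8,2,7 → slot 7
94: h=6 → slot 6
Table: [792, 529, 684, —, 562, —, 94, 294, 606, —, —]
Lookup 606: h=1, h2=7, probe 1,8 → found at 8.

2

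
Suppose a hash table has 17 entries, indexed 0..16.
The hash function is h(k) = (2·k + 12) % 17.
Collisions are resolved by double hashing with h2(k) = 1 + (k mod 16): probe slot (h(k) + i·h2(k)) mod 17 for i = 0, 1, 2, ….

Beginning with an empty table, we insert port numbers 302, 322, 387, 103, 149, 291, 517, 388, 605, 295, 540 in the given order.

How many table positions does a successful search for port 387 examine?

2

302: h=4 -> slot 4
322: h=10 -> slot 10
387: h=4, h2=4, probe 4,8 -> slot 8
103: h=14 -> slot 14
149: h=4, h2=6, probe 4,10,16 -> slot 16
291: h=16, h2=4, probe 16,3 -> slot 3
517: h=9 -> slot 9
388: h=6 -> slot 6
605: h=15 -> slot 15
295: h=7 -> slot 7
540: h=4, h2=13, probe 4,0 -> slot 0
Table: [540, _, _, 291, 302, _, 388, 295, 387, 517, 322, _, _, _, 103, 605, 149]
Lookup 387: h=4, h2=4, probe 4,8 → found at 8.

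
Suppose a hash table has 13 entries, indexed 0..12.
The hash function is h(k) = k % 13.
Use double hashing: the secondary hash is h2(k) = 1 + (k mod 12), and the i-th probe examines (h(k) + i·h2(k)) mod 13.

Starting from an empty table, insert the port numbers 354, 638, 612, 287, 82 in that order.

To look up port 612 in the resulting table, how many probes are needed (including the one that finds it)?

354 hashes to 3; slot 3 is free -> place at 3.
638 hashes to 1; slot 1 is free -> place at 1.
612 hashes to 1, h2=1; 1 taken -> place at 2.
287 hashes to 1, h2=12; 1 taken -> place at 0.
82 hashes to 4; slot 4 is free -> place at 4.
Table: [287, 638, 612, 354, 82, -, -, -, -, -, -, -, -]
Lookup 612: h=1, h2=1, probe 1,2 → found at 2.

2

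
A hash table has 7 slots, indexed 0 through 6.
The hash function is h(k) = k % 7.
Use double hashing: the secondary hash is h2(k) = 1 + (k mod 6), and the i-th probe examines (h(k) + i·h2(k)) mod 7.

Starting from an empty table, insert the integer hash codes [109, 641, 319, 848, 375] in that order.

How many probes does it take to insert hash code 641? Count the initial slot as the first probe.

2

Insert 109: h=4, slot 4 empty => index 4.
Insert 641: h=4, h2=6, slot 4 occupied => index 3.
Insert 319: h=4, h2=2, slot 4 occupied => index 6.
Insert 848: h=1, slot 1 empty => index 1.
Insert 375: h=4, h2=4, slots 4,1 occupied => index 5.
Table: [_, 848, _, 641, 109, 375, 319]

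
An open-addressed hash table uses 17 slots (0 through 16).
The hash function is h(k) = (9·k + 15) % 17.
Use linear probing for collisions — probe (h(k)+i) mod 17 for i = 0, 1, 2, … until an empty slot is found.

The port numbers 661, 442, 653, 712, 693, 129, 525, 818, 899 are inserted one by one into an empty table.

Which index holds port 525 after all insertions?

661: h=14 -> slot 14
442: h=15 -> slot 15
653: h=10 -> slot 10
712: h=14, probe 14,15,16 -> slot 16
693: h=13 -> slot 13
129: h=3 -> slot 3
525: h=14, probe 14,15,16,0 -> slot 0
818: h=16, probe 16,0,1 -> slot 1
899: h=14, probe 14,15,16,0,1,2 -> slot 2
Table: [525, 818, 899, 129, _, _, _, _, _, _, 653, _, _, 693, 661, 442, 712]

0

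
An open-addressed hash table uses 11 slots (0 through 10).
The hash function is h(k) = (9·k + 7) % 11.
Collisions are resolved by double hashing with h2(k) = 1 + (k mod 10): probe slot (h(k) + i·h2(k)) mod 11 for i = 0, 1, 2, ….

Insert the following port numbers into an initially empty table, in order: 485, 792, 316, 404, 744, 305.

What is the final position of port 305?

485: h=5 => slot 5
792: h=7 => slot 7
316: h=2 => slot 2
404: h=2, h2=5, probe 2,7,1 => slot 1
744: h=4 => slot 4
305: h=2, h2=6, probe 2,8 => slot 8
Table: [—, 404, 316, —, 744, 485, —, 792, 305, —, —]

8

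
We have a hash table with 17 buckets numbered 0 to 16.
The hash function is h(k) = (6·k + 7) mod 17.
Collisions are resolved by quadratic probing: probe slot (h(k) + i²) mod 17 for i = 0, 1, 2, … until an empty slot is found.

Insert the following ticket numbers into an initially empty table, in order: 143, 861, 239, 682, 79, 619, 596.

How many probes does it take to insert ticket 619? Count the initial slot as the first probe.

143 hashes to 15; slot 15 is free => place at 15.
861 hashes to 5; slot 5 is free => place at 5.
239 hashes to 13; slot 13 is free => place at 13.
682 hashes to 2; slot 2 is free => place at 2.
79 hashes to 5; 5 taken => place at 6.
619 hashes to 15; 15 taken => place at 16.
596 hashes to 13; 13 taken => place at 14.
Table: [∅, ∅, 682, ∅, ∅, 861, 79, ∅, ∅, ∅, ∅, ∅, ∅, 239, 596, 143, 619]

2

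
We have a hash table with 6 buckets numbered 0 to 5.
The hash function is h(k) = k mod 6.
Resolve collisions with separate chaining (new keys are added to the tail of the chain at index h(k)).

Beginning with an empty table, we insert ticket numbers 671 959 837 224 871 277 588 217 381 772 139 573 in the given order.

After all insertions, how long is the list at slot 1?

Insert 671: h=5, bucket 5 empty -> new chain.
Insert 959: h=5, bucket 5 nonempty -> append to chain.
Insert 837: h=3, bucket 3 empty -> new chain.
Insert 224: h=2, bucket 2 empty -> new chain.
Insert 871: h=1, bucket 1 empty -> new chain.
Insert 277: h=1, bucket 1 nonempty -> append to chain.
Insert 588: h=0, bucket 0 empty -> new chain.
Insert 217: h=1, bucket 1 nonempty -> append to chain.
Insert 381: h=3, bucket 3 nonempty -> append to chain.
Insert 772: h=4, bucket 4 empty -> new chain.
Insert 139: h=1, bucket 1 nonempty -> append to chain.
Insert 573: h=3, bucket 3 nonempty -> append to chain.
Final buckets:
0: 588
1: 871 -> 277 -> 217 -> 139
2: 224
3: 837 -> 381 -> 573
4: 772
5: 671 -> 959

4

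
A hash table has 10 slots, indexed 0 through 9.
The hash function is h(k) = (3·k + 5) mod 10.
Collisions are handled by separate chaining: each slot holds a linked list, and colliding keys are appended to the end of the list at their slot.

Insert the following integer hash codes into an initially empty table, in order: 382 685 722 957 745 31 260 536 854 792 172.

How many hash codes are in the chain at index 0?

Insert 382: h=1, bucket 1 empty -> new chain.
Insert 685: h=0, bucket 0 empty -> new chain.
Insert 722: h=1, bucket 1 nonempty -> append to chain.
Insert 957: h=6, bucket 6 empty -> new chain.
Insert 745: h=0, bucket 0 nonempty -> append to chain.
Insert 31: h=8, bucket 8 empty -> new chain.
Insert 260: h=5, bucket 5 empty -> new chain.
Insert 536: h=3, bucket 3 empty -> new chain.
Insert 854: h=7, bucket 7 empty -> new chain.
Insert 792: h=1, bucket 1 nonempty -> append to chain.
Insert 172: h=1, bucket 1 nonempty -> append to chain.
Final buckets:
0: 685 -> 745
1: 382 -> 722 -> 792 -> 172
2: -
3: 536
4: -
5: 260
6: 957
7: 854
8: 31
9: -

2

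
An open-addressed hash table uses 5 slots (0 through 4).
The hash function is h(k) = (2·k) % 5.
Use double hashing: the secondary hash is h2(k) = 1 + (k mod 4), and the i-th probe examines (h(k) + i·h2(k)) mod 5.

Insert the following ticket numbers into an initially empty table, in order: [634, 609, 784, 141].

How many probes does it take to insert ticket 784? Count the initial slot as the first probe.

634: h=3 -> slot 3
609: h=3, h2=2, probe 3,0 -> slot 0
784: h=3, h2=1, probe 3,4 -> slot 4
141: h=2 -> slot 2
Table: [609, ∅, 141, 634, 784]

2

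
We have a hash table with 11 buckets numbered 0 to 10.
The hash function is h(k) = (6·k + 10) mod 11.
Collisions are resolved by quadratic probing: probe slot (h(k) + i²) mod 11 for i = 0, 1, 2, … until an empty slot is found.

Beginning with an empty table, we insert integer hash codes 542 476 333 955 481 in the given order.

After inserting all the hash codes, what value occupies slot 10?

Insert 542: h=6, slot 6 empty → index 6.
Insert 476: h=6, slot 6 occupied → index 7.
Insert 333: h=6, slots 6,7 occupied → index 10.
Insert 955: h=9, slot 9 empty → index 9.
Insert 481: h=3, slot 3 empty → index 3.
Table: [_, _, _, 481, _, _, 542, 476, _, 955, 333]

333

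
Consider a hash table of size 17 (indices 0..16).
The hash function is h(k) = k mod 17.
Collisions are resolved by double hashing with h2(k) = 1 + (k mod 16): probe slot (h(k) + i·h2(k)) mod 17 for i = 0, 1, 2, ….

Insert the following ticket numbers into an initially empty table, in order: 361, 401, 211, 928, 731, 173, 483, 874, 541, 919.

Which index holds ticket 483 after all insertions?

15

Insert 361: h=4, slot 4 empty => index 4.
Insert 401: h=10, slot 10 empty => index 10.
Insert 211: h=7, slot 7 empty => index 7.
Insert 928: h=10, h2=1, slot 10 occupied => index 11.
Insert 731: h=0, slot 0 empty => index 0.
Insert 173: h=3, slot 3 empty => index 3.
Insert 483: h=7, h2=4, slots 7,11 occupied => index 15.
Insert 874: h=7, h2=11, slot 7 occupied => index 1.
Insert 541: h=14, slot 14 empty => index 14.
Insert 919: h=1, h2=8, slot 1 occupied => index 9.
Table: [731, 874, ∅, 173, 361, ∅, ∅, 211, ∅, 919, 401, 928, ∅, ∅, 541, 483, ∅]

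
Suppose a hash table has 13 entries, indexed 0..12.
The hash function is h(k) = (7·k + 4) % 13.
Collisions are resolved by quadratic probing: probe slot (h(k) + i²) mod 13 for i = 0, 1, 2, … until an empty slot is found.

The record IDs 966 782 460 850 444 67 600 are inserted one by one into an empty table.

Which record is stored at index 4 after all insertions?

600

Insert 966: h=6, slot 6 empty → index 6.
Insert 782: h=5, slot 5 empty → index 5.
Insert 460: h=0, slot 0 empty → index 0.
Insert 850: h=0, slot 0 occupied → index 1.
Insert 444: h=5, slots 5,6 occupied → index 9.
Insert 67: h=5, slots 5,6,9,1 occupied → index 8.
Insert 600: h=5, slots 5,6,9,1,8 occupied → index 4.
Table: [460, 850, ., ., 600, 782, 966, ., 67, 444, ., ., .]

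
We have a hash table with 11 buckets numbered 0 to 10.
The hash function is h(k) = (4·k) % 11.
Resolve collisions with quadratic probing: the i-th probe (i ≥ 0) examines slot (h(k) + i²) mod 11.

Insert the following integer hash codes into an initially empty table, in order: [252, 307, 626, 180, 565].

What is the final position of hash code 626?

Insert 252: h=7, slot 7 empty => index 7.
Insert 307: h=7, slot 7 occupied => index 8.
Insert 626: h=7, slots 7,8 occupied => index 0.
Insert 180: h=5, slot 5 empty => index 5.
Insert 565: h=5, slot 5 occupied => index 6.
Table: [626, -, -, -, -, 180, 565, 252, 307, -, -]

0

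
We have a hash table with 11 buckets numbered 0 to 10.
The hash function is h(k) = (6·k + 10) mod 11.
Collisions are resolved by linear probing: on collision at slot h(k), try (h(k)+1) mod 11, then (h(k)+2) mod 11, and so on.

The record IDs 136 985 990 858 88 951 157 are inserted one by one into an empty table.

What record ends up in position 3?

88

136 hashes to 1; slot 1 is free -> place at 1.
985 hashes to 2; slot 2 is free -> place at 2.
990 hashes to 10; slot 10 is free -> place at 10.
858 hashes to 10; 10 taken -> place at 0.
88 hashes to 10; 10,0,1,2 taken -> place at 3.
951 hashes to 7; slot 7 is free -> place at 7.
157 hashes to 6; slot 6 is free -> place at 6.
Table: [858, 136, 985, 88, -, -, 157, 951, -, -, 990]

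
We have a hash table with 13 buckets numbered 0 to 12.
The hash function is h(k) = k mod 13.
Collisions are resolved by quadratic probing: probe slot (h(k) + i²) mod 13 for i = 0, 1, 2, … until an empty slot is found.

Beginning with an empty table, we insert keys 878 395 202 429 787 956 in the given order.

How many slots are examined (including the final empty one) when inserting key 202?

878: h=7 -> slot 7
395: h=5 -> slot 5
202: h=7, probe 7,8 -> slot 8
429: h=0 -> slot 0
787: h=7, probe 7,8,11 -> slot 11
956: h=7, probe 7,8,11,3 -> slot 3
Table: [429, —, —, 956, —, 395, —, 878, 202, —, —, 787, —]

2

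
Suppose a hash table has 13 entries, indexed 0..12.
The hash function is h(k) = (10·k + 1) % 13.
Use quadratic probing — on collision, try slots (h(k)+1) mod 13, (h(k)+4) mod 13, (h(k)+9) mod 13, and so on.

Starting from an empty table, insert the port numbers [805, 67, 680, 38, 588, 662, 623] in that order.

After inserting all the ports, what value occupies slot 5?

38

805 hashes to 4; slot 4 is free → place at 4.
67 hashes to 8; slot 8 is free → place at 8.
680 hashes to 2; slot 2 is free → place at 2.
38 hashes to 4; 4 taken → place at 5.
588 hashes to 5; 5 taken → place at 6.
662 hashes to 4; 4,5,8 taken → place at 0.
623 hashes to 4; 4,5,8,0 taken → place at 7.
Table: [662, ., 680, ., 805, 38, 588, 623, 67, ., ., ., .]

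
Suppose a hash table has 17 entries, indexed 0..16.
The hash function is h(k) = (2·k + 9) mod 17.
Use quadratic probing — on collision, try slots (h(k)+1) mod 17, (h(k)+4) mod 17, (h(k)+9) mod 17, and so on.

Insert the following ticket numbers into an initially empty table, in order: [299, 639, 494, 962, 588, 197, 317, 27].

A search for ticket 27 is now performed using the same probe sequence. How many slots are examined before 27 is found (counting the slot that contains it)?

Insert 299: h=12, slot 12 empty -> index 12.
Insert 639: h=12, slot 12 occupied -> index 13.
Insert 494: h=11, slot 11 empty -> index 11.
Insert 962: h=12, slots 12,13 occupied -> index 16.
Insert 588: h=12, slots 12,13,16 occupied -> index 4.
Insert 197: h=12, slots 12,13,16,4,11 occupied -> index 3.
Insert 317: h=14, slot 14 empty -> index 14.
Insert 27: h=12, slots 12,13,16,4,11,3,14 occupied -> index 10.
Table: [—, —, —, 197, 588, —, —, —, —, —, 27, 494, 299, 639, 317, —, 962]
Lookup 27: h=12, probe 12,13,16,4,11,3,14,10 → found at 10.

8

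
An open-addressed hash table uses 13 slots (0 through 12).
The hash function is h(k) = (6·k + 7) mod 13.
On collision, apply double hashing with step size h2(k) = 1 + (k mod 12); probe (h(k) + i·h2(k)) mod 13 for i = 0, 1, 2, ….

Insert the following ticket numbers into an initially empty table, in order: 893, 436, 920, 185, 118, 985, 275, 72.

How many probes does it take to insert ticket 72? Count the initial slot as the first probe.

Insert 893: h=9, slot 9 empty -> index 9.
Insert 436: h=10, slot 10 empty -> index 10.
Insert 920: h=2, slot 2 empty -> index 2.
Insert 185: h=12, slot 12 empty -> index 12.
Insert 118: h=0, slot 0 empty -> index 0.
Insert 985: h=2, h2=2, slot 2 occupied -> index 4.
Insert 275: h=6, slot 6 empty -> index 6.
Insert 72: h=10, h2=1, slot 10 occupied -> index 11.
Table: [118, ., 920, ., 985, ., 275, ., ., 893, 436, 72, 185]

2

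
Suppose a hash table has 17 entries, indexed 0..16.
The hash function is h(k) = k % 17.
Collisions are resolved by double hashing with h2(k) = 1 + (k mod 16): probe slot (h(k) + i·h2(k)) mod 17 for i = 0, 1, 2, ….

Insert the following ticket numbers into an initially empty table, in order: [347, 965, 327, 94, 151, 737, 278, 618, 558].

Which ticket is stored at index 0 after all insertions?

618

347: h=7 -> slot 7
965: h=13 -> slot 13
327: h=4 -> slot 4
94: h=9 -> slot 9
151: h=15 -> slot 15
737: h=6 -> slot 6
278: h=6, h2=7, probe 6,13,3 -> slot 3
618: h=6, h2=11, probe 6,0 -> slot 0
558: h=14 -> slot 14
Table: [618, —, —, 278, 327, —, 737, 347, —, 94, —, —, —, 965, 558, 151, —]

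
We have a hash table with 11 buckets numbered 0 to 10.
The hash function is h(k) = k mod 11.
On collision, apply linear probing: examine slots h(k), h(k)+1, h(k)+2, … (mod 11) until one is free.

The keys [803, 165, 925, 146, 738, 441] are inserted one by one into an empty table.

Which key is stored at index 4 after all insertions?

738

803 hashes to 0; slot 0 is free -> place at 0.
165 hashes to 0; 0 taken -> place at 1.
925 hashes to 1; 1 taken -> place at 2.
146 hashes to 3; slot 3 is free -> place at 3.
738 hashes to 1; 1,2,3 taken -> place at 4.
441 hashes to 1; 1,2,3,4 taken -> place at 5.
Table: [803, 165, 925, 146, 738, 441, _, _, _, _, _]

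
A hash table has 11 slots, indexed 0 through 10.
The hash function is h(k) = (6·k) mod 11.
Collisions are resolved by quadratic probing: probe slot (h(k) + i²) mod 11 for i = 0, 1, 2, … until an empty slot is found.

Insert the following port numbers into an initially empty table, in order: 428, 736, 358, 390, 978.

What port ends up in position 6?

736

Insert 428: h=5, slot 5 empty => index 5.
Insert 736: h=5, slot 5 occupied => index 6.
Insert 358: h=3, slot 3 empty => index 3.
Insert 390: h=8, slot 8 empty => index 8.
Insert 978: h=5, slots 5,6 occupied => index 9.
Table: [-, -, -, 358, -, 428, 736, -, 390, 978, -]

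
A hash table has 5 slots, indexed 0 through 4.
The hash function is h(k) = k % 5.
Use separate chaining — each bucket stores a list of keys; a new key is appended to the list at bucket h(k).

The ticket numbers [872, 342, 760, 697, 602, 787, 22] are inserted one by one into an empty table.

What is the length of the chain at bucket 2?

872 -> bucket 2
342 -> bucket 2 (collision)
760 -> bucket 0
697 -> bucket 2 (collision)
602 -> bucket 2 (collision)
787 -> bucket 2 (collision)
22 -> bucket 2 (collision)
Final buckets:
0: 760
1: ∅
2: 872 -> 342 -> 697 -> 602 -> 787 -> 22
3: ∅
4: ∅

6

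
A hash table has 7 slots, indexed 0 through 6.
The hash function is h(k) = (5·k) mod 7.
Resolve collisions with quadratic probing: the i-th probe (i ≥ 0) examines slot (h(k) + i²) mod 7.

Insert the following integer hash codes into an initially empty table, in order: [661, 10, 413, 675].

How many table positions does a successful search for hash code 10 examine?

661: h=1 -> slot 1
10: h=1, probe 1,2 -> slot 2
413: h=0 -> slot 0
675: h=1, probe 1,2,5 -> slot 5
Table: [413, 661, 10, -, -, 675, -]
Lookup 10: h=1, probe 1,2 → found at 2.

2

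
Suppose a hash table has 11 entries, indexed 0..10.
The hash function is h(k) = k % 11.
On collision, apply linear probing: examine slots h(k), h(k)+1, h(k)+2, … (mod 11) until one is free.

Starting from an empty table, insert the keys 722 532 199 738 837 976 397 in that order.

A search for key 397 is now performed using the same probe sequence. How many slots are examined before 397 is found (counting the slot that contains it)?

722 hashes to 7; slot 7 is free -> place at 7.
532 hashes to 4; slot 4 is free -> place at 4.
199 hashes to 1; slot 1 is free -> place at 1.
738 hashes to 1; 1 taken -> place at 2.
837 hashes to 1; 1,2 taken -> place at 3.
976 hashes to 8; slot 8 is free -> place at 8.
397 hashes to 1; 1,2,3,4 taken -> place at 5.
Table: [∅, 199, 738, 837, 532, 397, ∅, 722, 976, ∅, ∅]
Lookup 397: h=1, probe 1,2,3,4,5 → found at 5.

5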